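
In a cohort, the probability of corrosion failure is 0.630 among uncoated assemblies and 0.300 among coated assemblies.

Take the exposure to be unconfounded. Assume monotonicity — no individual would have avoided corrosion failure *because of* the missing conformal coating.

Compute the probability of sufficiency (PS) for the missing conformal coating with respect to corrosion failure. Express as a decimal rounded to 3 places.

Let p₁ = 0.63, p₀ = 0.3.
Under exogeneity and monotonicity, PS = (p₁ − p₀) / (1 − p₀).
PS = (0.63 − 0.3) / (1 − 0.3) = 0.33 / 0.7 ≈ 0.4714

PS ≈ 0.471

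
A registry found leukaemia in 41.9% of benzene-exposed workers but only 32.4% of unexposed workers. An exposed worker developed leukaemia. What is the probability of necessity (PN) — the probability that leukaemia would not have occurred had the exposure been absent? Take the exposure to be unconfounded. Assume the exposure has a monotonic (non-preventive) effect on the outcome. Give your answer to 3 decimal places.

PN ≈ 0.227

p₁ = 0.419, p₀ = 0.324.
Under exogeneity and monotonicity, PN = (p₁ − p₀) / p₁.
PN = (0.419 − 0.324) / 0.419 = 0.095 / 0.419 ≈ 0.2267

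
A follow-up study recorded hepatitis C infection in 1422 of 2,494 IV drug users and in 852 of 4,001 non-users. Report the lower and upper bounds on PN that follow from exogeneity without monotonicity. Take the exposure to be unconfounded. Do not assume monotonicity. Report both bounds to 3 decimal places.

0.627 ≤ PN ≤ 1.000

p₁ = P(outcome | exposed) = 1422/2494 = 0.57017
p₀ = P(outcome | unexposed) = 852/4001 = 0.21295
Under exogeneity alone the bounds on PN are max{0,(p₁−p₀)/p₁} ≤ PN ≤ min{1,(1−p₀)/p₁}.
  lower = (p₁ − p₀)/p₁ = 0.35722 / 0.57017 ≈ 0.6265
  upper = min{1, (1 − p₀)/p₁} = 0.78705 / 0.57017 ≈ 1.3804 → capped at 1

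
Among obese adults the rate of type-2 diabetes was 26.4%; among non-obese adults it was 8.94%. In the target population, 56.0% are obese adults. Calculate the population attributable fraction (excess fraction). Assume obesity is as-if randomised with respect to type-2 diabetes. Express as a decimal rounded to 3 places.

p₁ = 0.264, p₀ = 0.0894.
Overall risk P(Y=1) = π·p₁ + (1−π)·p₀ = 0.56×0.264 + 0.44×0.0894 = 0.18718.
Under exogeneity, PAF = [P(Y=1) − p₀] / P(Y=1).
PAF = (0.18718 − 0.0894) / 0.18718 ≈ 0.5224

PAF ≈ 0.522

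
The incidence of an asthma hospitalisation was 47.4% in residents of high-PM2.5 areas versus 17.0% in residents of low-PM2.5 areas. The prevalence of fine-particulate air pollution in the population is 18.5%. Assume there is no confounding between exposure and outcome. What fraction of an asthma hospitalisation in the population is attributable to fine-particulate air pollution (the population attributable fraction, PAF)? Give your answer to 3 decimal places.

PAF ≈ 0.249

p₁ = 0.474, p₀ = 0.17.
Overall risk P(Y=1) = π·p₁ + (1−π)·p₀ = 0.185×0.474 + 0.815×0.17 = 0.22624.
Under exogeneity, PAF = [P(Y=1) − p₀] / P(Y=1).
PAF = (0.22624 − 0.17) / 0.22624 ≈ 0.2486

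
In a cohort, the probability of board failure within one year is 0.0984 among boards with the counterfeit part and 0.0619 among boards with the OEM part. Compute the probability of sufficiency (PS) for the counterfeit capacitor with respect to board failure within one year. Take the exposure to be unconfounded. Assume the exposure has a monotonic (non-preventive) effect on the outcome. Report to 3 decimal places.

Let p₁ = 0.0984, p₀ = 0.0619.
Under exogeneity and monotonicity, PS = (p₁ − p₀) / (1 − p₀).
PS = (0.0984 − 0.0619) / (1 − 0.0619) = 0.0365 / 0.9381 ≈ 0.0389

PS ≈ 0.039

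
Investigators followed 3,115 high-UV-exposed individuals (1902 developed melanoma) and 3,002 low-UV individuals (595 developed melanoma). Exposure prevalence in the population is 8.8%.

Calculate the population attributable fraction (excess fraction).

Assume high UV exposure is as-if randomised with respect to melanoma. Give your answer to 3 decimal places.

p₁ = P(outcome | exposed) = 1902/3115 = 0.61059
p₀ = P(outcome | unexposed) = 595/3002 = 0.1982
Overall risk P(Y=1) = π·p₁ + (1−π)·p₀ = 0.088×0.61059 + 0.912×0.1982 = 0.23449.
Under exogeneity, PAF = [P(Y=1) − p₀] / P(Y=1).
PAF = (0.23449 − 0.1982) / 0.23449 ≈ 0.1548

PAF ≈ 0.155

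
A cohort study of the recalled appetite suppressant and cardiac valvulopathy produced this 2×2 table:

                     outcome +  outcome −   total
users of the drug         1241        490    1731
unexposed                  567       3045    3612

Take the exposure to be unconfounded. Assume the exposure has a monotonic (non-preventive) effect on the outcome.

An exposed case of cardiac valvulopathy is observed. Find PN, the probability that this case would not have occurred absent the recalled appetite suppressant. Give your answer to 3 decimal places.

p₁ = P(outcome | exposed) = 1241/1731 = 0.71693
p₀ = P(outcome | unexposed) = 567/3612 = 0.15698
Under exogeneity and monotonicity, PN = (p₁ − p₀) / p₁.
PN = (0.71693 − 0.15698) / 0.71693 = 0.55995 / 0.71693 ≈ 0.7810

PN ≈ 0.781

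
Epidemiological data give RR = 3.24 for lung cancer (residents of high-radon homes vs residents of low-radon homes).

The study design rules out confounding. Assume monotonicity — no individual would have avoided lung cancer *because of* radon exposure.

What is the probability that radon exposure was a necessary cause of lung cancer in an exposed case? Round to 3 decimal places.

PN ≈ 0.691

Under exogeneity and monotonicity, PN = (RR − 1) / RR = 1 − 1/RR.
PN = (3.24 − 1) / 3.24 = 2.24 / 3.24 ≈ 0.6914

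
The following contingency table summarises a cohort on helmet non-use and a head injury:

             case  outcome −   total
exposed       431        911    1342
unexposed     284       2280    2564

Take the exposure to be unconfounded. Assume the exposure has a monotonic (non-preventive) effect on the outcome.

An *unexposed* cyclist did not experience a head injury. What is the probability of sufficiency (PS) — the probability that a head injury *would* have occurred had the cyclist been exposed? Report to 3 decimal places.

p₁ = P(outcome | exposed) = 431/1342 = 0.32116
p₀ = P(outcome | unexposed) = 284/2564 = 0.11076
Under exogeneity and monotonicity, PS = (p₁ − p₀) / (1 − p₀).
PS = (0.32116 − 0.11076) / (1 − 0.11076) = 0.2104 / 0.88924 ≈ 0.2366

PS ≈ 0.237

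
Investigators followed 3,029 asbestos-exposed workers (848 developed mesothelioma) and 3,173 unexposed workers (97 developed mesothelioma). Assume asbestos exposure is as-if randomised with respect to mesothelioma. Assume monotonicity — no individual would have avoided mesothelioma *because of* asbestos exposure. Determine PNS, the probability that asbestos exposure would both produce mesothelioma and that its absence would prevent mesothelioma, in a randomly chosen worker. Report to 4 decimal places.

p₁ = P(outcome | exposed) = 848/3029 = 0.27996
p₀ = P(outcome | unexposed) = 97/3173 = 0.03057
Under exogeneity and monotonicity, PNS = p₁ − p₀.
PNS = 0.27996 − 0.03057 = 0.24939

PNS ≈ 0.2494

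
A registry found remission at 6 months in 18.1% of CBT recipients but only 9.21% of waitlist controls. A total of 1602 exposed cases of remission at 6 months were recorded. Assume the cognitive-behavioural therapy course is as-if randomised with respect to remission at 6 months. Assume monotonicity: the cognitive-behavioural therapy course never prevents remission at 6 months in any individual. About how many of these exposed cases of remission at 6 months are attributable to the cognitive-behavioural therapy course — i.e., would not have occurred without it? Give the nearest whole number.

p₁ = 0.181, p₀ = 0.0921.
PN = (p₁ − p₀)/p₁ = (0.181 − 0.0921) / 0.181 ≈ 0.49116.
Attributable cases ≈ PN × (exposed cases) = 0.49116 × 1602 ≈ 786.84.

about 787 cases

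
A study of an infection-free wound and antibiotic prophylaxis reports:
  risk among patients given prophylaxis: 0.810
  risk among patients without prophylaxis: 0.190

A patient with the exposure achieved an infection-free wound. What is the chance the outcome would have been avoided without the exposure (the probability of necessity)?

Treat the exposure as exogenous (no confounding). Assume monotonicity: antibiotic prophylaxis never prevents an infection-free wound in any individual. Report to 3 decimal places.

Let p₁ = 0.81, p₀ = 0.19.
Under exogeneity and monotonicity, PN = (p₁ − p₀) / p₁.
PN = (0.81 − 0.19) / 0.81 = 0.62 / 0.81 ≈ 0.7654

PN ≈ 0.765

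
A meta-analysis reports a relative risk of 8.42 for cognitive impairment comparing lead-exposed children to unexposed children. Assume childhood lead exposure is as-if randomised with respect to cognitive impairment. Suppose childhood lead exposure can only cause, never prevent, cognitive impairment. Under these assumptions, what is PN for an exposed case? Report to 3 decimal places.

PN ≈ 0.881

Under exogeneity and monotonicity, PN = (RR − 1) / RR = 1 − 1/RR.
PN = (8.42 − 1) / 8.42 = 7.42 / 8.42 ≈ 0.8812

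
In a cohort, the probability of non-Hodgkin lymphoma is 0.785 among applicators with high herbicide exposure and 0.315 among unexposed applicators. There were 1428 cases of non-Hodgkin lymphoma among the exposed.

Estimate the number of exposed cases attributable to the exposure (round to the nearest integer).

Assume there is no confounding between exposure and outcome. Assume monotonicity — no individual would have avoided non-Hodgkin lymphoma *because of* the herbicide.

about 855 cases

Let p₁ = 0.785, p₀ = 0.315.
PN = (p₁ − p₀)/p₁ = (0.785 − 0.315) / 0.785 ≈ 0.59873.
Attributable cases ≈ PN × (exposed cases) = 0.59873 × 1428 ≈ 854.98.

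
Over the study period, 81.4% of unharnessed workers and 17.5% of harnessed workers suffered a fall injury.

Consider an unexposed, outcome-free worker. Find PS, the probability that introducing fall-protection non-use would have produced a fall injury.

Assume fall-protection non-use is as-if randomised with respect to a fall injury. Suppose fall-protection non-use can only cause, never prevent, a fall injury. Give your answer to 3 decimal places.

PS ≈ 0.775

p₁ = 0.814, p₀ = 0.175.
Under exogeneity and monotonicity, PS = (p₁ − p₀) / (1 − p₀).
PS = (0.814 − 0.175) / (1 − 0.175) = 0.639 / 0.825 ≈ 0.7745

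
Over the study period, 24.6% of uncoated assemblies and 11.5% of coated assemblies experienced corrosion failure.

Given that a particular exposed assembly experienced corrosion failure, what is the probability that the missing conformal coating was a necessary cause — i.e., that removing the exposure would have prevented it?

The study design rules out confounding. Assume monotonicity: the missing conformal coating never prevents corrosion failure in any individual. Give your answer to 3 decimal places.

p₁ = 0.246, p₀ = 0.115.
Under exogeneity and monotonicity, PN = (p₁ − p₀) / p₁.
PN = (0.246 − 0.115) / 0.246 = 0.131 / 0.246 ≈ 0.5325

PN ≈ 0.533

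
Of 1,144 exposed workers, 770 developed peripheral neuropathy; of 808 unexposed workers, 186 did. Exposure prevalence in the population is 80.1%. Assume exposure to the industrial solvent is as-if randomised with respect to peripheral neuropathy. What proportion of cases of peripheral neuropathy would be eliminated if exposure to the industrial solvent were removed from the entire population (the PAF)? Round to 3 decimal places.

p₁ = P(outcome | exposed) = 770/1144 = 0.67308
p₀ = P(outcome | unexposed) = 186/808 = 0.2302
Overall risk P(Y=1) = π·p₁ + (1−π)·p₀ = 0.801×0.67308 + 0.199×0.2302 = 0.58494.
Under exogeneity, PAF = [P(Y=1) − p₀] / P(Y=1).
PAF = (0.58494 − 0.2302) / 0.58494 ≈ 0.6065

PAF ≈ 0.606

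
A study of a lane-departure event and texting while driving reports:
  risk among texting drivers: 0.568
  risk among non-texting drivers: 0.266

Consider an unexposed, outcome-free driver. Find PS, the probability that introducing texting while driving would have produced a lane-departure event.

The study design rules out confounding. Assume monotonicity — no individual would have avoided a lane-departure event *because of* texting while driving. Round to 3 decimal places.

Let p₁ = 0.568, p₀ = 0.266.
Under exogeneity and monotonicity, PS = (p₁ − p₀) / (1 − p₀).
PS = (0.568 − 0.266) / (1 − 0.266) = 0.302 / 0.734 ≈ 0.4114

PS ≈ 0.411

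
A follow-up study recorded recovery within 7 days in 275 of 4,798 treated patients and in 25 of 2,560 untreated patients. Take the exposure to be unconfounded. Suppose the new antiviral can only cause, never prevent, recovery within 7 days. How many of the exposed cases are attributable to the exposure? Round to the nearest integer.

p₁ = P(outcome | exposed) = 275/4798 = 0.057316
p₀ = P(outcome | unexposed) = 25/2560 = 0.0097656
PN = (p₁ − p₀)/p₁ = (0.057316 − 0.0097656) / 0.057316 ≈ 0.82962.
Attributable cases ≈ PN × (exposed cases) = 0.82962 × 275 ≈ 228.14.

about 228 cases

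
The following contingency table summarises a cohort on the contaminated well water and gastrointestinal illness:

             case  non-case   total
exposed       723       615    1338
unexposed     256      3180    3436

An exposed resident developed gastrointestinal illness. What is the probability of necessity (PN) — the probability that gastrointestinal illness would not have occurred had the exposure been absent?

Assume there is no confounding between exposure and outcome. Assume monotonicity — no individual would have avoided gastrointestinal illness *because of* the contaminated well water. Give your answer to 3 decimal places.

p₁ = P(outcome | exposed) = 723/1338 = 0.54036
p₀ = P(outcome | unexposed) = 256/3436 = 0.074505
Under exogeneity and monotonicity, PN = (p₁ − p₀) / p₁.
PN = (0.54036 − 0.074505) / 0.54036 = 0.46585 / 0.54036 ≈ 0.8621

PN ≈ 0.862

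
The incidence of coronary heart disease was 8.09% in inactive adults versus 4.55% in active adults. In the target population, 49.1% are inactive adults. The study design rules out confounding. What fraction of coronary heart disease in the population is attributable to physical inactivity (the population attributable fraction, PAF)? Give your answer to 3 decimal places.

p₁ = 0.0809, p₀ = 0.0455.
Overall risk P(Y=1) = π·p₁ + (1−π)·p₀ = 0.491×0.0809 + 0.509×0.0455 = 0.062881.
Under exogeneity, PAF = [P(Y=1) − p₀] / P(Y=1).
PAF = (0.062881 − 0.0455) / 0.062881 ≈ 0.2764

PAF ≈ 0.276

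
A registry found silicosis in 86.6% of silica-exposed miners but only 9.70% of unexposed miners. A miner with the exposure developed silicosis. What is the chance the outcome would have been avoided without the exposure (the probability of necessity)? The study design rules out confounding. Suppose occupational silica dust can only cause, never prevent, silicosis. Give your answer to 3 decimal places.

PN ≈ 0.888

p₁ = 0.866, p₀ = 0.097.
Under exogeneity and monotonicity, PN = (p₁ − p₀) / p₁.
PN = (0.866 − 0.097) / 0.866 = 0.769 / 0.866 ≈ 0.8880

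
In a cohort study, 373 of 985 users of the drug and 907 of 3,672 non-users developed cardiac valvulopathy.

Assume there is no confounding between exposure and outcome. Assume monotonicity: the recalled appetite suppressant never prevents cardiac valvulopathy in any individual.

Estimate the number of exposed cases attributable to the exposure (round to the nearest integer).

about 130 cases

p₁ = P(outcome | exposed) = 373/985 = 0.37868
p₀ = P(outcome | unexposed) = 907/3672 = 0.247
PN = (p₁ − p₀)/p₁ = (0.37868 − 0.247) / 0.37868 ≈ 0.34772.
Attributable cases ≈ PN × (exposed cases) = 0.34772 × 373 ≈ 129.70.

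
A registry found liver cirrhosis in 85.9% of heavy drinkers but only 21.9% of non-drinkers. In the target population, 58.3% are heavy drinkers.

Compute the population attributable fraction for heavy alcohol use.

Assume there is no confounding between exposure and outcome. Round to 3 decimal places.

PAF ≈ 0.630

p₁ = 0.859, p₀ = 0.219.
Overall risk P(Y=1) = π·p₁ + (1−π)·p₀ = 0.583×0.859 + 0.417×0.219 = 0.59212.
Under exogeneity, PAF = [P(Y=1) − p₀] / P(Y=1).
PAF = (0.59212 − 0.219) / 0.59212 ≈ 0.6301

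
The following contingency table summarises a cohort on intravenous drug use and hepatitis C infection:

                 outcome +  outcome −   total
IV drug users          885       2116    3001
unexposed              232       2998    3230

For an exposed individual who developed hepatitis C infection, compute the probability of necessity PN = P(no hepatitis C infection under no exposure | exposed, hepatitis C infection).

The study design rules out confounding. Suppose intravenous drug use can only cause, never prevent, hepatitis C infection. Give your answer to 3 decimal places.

PN ≈ 0.756

p₁ = P(outcome | exposed) = 885/3001 = 0.2949
p₀ = P(outcome | unexposed) = 232/3230 = 0.071827
Under exogeneity and monotonicity, PN = (p₁ − p₀) / p₁.
PN = (0.2949 − 0.071827) / 0.2949 = 0.22308 / 0.2949 ≈ 0.7564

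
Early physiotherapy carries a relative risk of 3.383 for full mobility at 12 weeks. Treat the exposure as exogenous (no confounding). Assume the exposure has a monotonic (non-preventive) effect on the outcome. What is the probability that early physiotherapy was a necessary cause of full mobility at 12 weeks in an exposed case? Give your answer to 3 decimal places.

Under exogeneity and monotonicity, PN = (RR − 1) / RR = 1 − 1/RR.
PN = (3.383 − 1) / 3.383 = 2.383 / 3.383 ≈ 0.7044

PN ≈ 0.704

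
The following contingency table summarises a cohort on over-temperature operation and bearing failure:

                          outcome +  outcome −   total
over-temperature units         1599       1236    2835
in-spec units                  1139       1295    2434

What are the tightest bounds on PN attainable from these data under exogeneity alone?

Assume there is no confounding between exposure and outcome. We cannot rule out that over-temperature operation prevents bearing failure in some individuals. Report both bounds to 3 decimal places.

0.170 ≤ PN ≤ 0.943

p₁ = P(outcome | exposed) = 1599/2835 = 0.56402
p₀ = P(outcome | unexposed) = 1139/2434 = 0.46795
Under exogeneity alone the bounds on PN are max{0,(p₁−p₀)/p₁} ≤ PN ≤ min{1,(1−p₀)/p₁}.
  lower = (p₁ − p₀)/p₁ = 0.096067 / 0.56402 ≈ 0.1703
  upper = min{1, (1 − p₀)/p₁} = 0.53205 / 0.56402 ≈ 0.9433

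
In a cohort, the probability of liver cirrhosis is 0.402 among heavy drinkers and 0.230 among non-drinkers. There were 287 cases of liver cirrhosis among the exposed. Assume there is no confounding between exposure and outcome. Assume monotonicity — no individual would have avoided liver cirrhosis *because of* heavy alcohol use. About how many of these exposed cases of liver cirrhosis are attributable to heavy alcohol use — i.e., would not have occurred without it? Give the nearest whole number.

about 123 cases

Let p₁ = 0.402, p₀ = 0.23.
PN = (p₁ − p₀)/p₁ = (0.402 − 0.23) / 0.402 ≈ 0.42786.
Attributable cases ≈ PN × (exposed cases) = 0.42786 × 287 ≈ 122.80.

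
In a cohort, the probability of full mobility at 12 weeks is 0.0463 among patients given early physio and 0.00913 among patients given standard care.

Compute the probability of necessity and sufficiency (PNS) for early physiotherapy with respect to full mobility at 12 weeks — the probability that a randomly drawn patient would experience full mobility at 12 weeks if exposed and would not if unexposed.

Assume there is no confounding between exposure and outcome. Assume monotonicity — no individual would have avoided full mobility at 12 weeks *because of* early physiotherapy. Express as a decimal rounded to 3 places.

PNS ≈ 0.037

Let p₁ = 0.0463, p₀ = 0.00913.
Under exogeneity and monotonicity, PNS = p₁ − p₀.
PNS = 0.0463 − 0.00913 = 0.03717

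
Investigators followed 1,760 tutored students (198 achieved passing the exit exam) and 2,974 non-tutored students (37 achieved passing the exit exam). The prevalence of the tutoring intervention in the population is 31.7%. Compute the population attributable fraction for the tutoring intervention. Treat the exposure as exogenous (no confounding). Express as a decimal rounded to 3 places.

p₁ = P(outcome | exposed) = 198/1760 = 0.1125
p₀ = P(outcome | unexposed) = 37/2974 = 0.012441
Overall risk P(Y=1) = π·p₁ + (1−π)·p₀ = 0.317×0.1125 + 0.683×0.012441 = 0.04416.
Under exogeneity, PAF = [P(Y=1) − p₀] / P(Y=1).
PAF = (0.04416 − 0.012441) / 0.04416 ≈ 0.7183

PAF ≈ 0.718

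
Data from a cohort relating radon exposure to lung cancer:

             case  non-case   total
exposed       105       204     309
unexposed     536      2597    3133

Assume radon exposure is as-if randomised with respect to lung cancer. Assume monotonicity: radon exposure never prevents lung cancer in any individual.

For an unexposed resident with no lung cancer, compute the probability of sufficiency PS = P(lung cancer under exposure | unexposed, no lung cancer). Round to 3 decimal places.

p₁ = P(outcome | exposed) = 105/309 = 0.33981
p₀ = P(outcome | unexposed) = 536/3133 = 0.17108
Under exogeneity and monotonicity, PS = (p₁ − p₀) / (1 − p₀).
PS = (0.33981 − 0.17108) / (1 − 0.17108) = 0.16872 / 0.82892 ≈ 0.2035

PS ≈ 0.204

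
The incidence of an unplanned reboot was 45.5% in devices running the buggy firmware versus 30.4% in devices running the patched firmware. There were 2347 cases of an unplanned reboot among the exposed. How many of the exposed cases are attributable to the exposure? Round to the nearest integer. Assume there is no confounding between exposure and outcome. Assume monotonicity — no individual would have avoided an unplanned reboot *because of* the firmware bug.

p₁ = 0.455, p₀ = 0.304.
PN = (p₁ − p₀)/p₁ = (0.455 − 0.304) / 0.455 ≈ 0.33187.
Attributable cases ≈ PN × (exposed cases) = 0.33187 × 2347 ≈ 778.89.

about 779 cases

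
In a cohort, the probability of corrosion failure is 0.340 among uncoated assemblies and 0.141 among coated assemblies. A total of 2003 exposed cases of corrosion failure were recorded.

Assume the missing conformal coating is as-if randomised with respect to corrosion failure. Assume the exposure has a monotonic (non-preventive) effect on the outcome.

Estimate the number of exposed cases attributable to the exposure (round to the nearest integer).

about 1172 cases

Let p₁ = 0.34, p₀ = 0.141.
PN = (p₁ − p₀)/p₁ = (0.34 − 0.141) / 0.34 ≈ 0.58529.
Attributable cases ≈ PN × (exposed cases) = 0.58529 × 2003 ≈ 1172.34.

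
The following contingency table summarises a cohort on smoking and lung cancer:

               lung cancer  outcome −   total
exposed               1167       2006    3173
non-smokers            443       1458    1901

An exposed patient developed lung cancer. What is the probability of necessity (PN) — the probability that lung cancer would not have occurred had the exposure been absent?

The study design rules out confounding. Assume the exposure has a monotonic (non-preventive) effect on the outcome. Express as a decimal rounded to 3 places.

p₁ = P(outcome | exposed) = 1167/3173 = 0.36779
p₀ = P(outcome | unexposed) = 443/1901 = 0.23304
Under exogeneity and monotonicity, PN = (p₁ − p₀) / p₁.
PN = (0.36779 − 0.23304) / 0.36779 = 0.13476 / 0.36779 ≈ 0.3664

PN ≈ 0.366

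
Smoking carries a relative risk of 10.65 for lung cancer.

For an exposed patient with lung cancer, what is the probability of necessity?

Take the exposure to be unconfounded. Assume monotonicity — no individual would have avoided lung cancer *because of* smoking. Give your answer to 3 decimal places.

Under exogeneity and monotonicity, PN = (RR − 1) / RR = 1 − 1/RR.
PN = (10.65 − 1) / 10.65 = 9.65 / 10.65 ≈ 0.9061

PN ≈ 0.906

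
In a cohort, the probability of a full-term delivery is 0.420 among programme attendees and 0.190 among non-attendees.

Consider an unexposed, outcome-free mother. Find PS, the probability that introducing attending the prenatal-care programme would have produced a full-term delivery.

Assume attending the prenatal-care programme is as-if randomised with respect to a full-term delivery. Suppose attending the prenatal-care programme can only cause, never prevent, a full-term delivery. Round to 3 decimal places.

PS ≈ 0.284

Let p₁ = 0.42, p₀ = 0.19.
Under exogeneity and monotonicity, PS = (p₁ − p₀) / (1 − p₀).
PS = (0.42 − 0.19) / (1 − 0.19) = 0.23 / 0.81 ≈ 0.2840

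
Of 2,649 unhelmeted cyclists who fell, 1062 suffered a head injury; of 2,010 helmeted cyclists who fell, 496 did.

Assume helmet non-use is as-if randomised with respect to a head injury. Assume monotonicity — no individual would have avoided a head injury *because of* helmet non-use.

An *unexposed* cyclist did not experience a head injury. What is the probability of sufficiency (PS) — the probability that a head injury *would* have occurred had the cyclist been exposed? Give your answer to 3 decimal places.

p₁ = P(outcome | exposed) = 1062/2649 = 0.40091
p₀ = P(outcome | unexposed) = 496/2010 = 0.24677
Under exogeneity and monotonicity, PS = (p₁ − p₀) / (1 − p₀).
PS = (0.40091 − 0.24677) / (1 − 0.24677) = 0.15414 / 0.75323 ≈ 0.2046

PS ≈ 0.205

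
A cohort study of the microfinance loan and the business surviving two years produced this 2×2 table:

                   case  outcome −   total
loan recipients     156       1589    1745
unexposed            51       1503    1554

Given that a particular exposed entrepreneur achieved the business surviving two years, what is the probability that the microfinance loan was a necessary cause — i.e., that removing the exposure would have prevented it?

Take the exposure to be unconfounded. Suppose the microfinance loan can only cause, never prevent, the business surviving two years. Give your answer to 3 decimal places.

p₁ = P(outcome | exposed) = 156/1745 = 0.089398
p₀ = P(outcome | unexposed) = 51/1554 = 0.032819
Under exogeneity and monotonicity, PN = (p₁ − p₀) / p₁.
PN = (0.089398 − 0.032819) / 0.089398 = 0.05658 / 0.089398 ≈ 0.6329

PN ≈ 0.633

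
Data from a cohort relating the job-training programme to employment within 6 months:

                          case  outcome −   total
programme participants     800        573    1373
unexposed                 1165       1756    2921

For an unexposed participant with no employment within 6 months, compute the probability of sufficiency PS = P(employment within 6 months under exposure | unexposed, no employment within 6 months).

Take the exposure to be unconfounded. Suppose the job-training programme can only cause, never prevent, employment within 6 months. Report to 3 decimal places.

PS ≈ 0.306

p₁ = P(outcome | exposed) = 800/1373 = 0.58267
p₀ = P(outcome | unexposed) = 1165/2921 = 0.39884
Under exogeneity and monotonicity, PS = (p₁ − p₀)/(1 − p₀).
PS = (0.58267 − 0.39884) / 0.60116 ≈ 0.3058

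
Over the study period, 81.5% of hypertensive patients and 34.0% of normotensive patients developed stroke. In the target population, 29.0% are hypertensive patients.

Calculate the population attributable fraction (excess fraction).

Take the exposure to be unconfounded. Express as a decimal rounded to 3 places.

PAF ≈ 0.288

p₁ = 0.815, p₀ = 0.34.
Overall risk P(Y=1) = π·p₁ + (1−π)·p₀ = 0.29×0.815 + 0.71×0.34 = 0.47775.
Under exogeneity, PAF = [P(Y=1) − p₀] / P(Y=1).
PAF = (0.47775 − 0.34) / 0.47775 ≈ 0.2883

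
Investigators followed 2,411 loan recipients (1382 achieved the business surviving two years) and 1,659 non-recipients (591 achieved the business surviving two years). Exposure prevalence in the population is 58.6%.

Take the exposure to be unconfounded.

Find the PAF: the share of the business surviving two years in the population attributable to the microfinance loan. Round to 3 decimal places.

p₁ = P(outcome | exposed) = 1382/2411 = 0.57321
p₀ = P(outcome | unexposed) = 591/1659 = 0.35624
Overall risk P(Y=1) = π·p₁ + (1−π)·p₀ = 0.586×0.57321 + 0.414×0.35624 = 0.48338.
Under exogeneity, PAF = [P(Y=1) − p₀] / P(Y=1).
PAF = (0.48338 − 0.35624) / 0.48338 ≈ 0.2630

PAF ≈ 0.263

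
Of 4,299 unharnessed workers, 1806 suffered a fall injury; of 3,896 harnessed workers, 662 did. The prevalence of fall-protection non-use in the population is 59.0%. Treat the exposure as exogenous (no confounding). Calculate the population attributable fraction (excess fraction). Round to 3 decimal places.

p₁ = P(outcome | exposed) = 1806/4299 = 0.4201
p₀ = P(outcome | unexposed) = 662/3896 = 0.16992
Overall risk P(Y=1) = π·p₁ + (1−π)·p₀ = 0.59×0.4201 + 0.41×0.16992 = 0.31752.
Under exogeneity, PAF = [P(Y=1) − p₀] / P(Y=1).
PAF = (0.31752 − 0.16992) / 0.31752 ≈ 0.4649

PAF ≈ 0.465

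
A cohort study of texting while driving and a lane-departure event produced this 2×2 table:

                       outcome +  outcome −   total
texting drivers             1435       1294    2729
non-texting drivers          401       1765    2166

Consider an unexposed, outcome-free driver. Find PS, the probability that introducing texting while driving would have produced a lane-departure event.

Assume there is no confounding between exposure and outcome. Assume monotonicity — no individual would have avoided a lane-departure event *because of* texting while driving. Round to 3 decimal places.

p₁ = P(outcome | exposed) = 1435/2729 = 0.52583
p₀ = P(outcome | unexposed) = 401/2166 = 0.18513
Under exogeneity and monotonicity, PS = (p₁ − p₀) / (1 − p₀).
PS = (0.52583 − 0.18513) / (1 − 0.18513) = 0.3407 / 0.81487 ≈ 0.4181

PS ≈ 0.418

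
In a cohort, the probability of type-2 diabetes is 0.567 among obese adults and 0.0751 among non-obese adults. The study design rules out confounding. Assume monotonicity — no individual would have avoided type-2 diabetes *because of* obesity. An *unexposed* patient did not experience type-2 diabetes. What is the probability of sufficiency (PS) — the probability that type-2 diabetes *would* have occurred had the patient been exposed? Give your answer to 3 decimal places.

Let p₁ = 0.567, p₀ = 0.0751.
Under exogeneity and monotonicity, PS = (p₁ − p₀) / (1 − p₀).
PS = (0.567 − 0.0751) / (1 − 0.0751) = 0.4919 / 0.9249 ≈ 0.5318

PS ≈ 0.532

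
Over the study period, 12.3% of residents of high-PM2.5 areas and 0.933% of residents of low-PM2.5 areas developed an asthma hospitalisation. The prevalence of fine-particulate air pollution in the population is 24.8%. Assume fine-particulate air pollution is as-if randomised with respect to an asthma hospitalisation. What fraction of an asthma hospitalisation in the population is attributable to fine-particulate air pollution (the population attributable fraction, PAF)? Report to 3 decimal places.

PAF ≈ 0.751

p₁ = 0.123, p₀ = 0.00933.
Overall risk P(Y=1) = π·p₁ + (1−π)·p₀ = 0.248×0.123 + 0.752×0.00933 = 0.03752.
Under exogeneity, PAF = [P(Y=1) − p₀] / P(Y=1).
PAF = (0.03752 − 0.00933) / 0.03752 ≈ 0.7513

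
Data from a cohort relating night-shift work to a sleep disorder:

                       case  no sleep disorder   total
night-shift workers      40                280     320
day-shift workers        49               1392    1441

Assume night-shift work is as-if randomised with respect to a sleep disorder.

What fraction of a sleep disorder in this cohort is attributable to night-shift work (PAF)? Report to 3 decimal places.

p₁ = P(outcome | exposed) = 40/320 = 0.125
p₀ = P(outcome | unexposed) = 49/1441 = 0.034004
Exposure prevalence π = 320/1761 = 0.18171; overall risk P(Y=1) = 0.050539.
Under exogeneity, PAF = [P(Y=1) − p₀]/P(Y=1).
PAF = (0.050539 − 0.034004) / 0.050539 ≈ 0.3272

PAF ≈ 0.327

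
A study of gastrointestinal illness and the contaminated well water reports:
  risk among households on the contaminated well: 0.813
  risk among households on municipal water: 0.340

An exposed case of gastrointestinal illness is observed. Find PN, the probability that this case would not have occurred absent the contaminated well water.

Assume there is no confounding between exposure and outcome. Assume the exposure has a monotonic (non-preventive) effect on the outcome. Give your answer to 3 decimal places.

Let p₁ = 0.813, p₀ = 0.34.
Under exogeneity and monotonicity, PN = (p₁ − p₀) / p₁.
PN = (0.813 − 0.34) / 0.813 = 0.473 / 0.813 ≈ 0.5818

PN ≈ 0.582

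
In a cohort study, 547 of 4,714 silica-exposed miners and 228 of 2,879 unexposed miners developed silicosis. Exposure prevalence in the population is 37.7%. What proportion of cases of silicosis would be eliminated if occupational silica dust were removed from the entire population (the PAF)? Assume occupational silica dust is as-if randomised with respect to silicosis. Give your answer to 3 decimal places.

p₁ = P(outcome | exposed) = 547/4714 = 0.11604
p₀ = P(outcome | unexposed) = 228/2879 = 0.079194
Overall risk P(Y=1) = π·p₁ + (1−π)·p₀ = 0.377×0.11604 + 0.623×0.079194 = 0.093084.
Under exogeneity, PAF = [P(Y=1) − p₀] / P(Y=1).
PAF = (0.093084 − 0.079194) / 0.093084 ≈ 0.1492

PAF ≈ 0.149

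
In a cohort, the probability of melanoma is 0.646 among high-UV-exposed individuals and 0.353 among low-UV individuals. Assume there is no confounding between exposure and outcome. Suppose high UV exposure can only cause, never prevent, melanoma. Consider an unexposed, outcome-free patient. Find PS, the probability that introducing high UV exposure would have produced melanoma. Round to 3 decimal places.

Let p₁ = 0.646, p₀ = 0.353.
Under exogeneity and monotonicity, PS = (p₁ − p₀) / (1 − p₀).
PS = (0.646 − 0.353) / (1 − 0.353) = 0.293 / 0.647 ≈ 0.4529

PS ≈ 0.453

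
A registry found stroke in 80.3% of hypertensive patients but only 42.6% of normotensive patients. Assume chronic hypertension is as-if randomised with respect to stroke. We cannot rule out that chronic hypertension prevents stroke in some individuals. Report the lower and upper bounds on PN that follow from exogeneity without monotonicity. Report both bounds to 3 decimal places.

0.469 ≤ PN ≤ 0.715

p₁ = 0.803, p₀ = 0.426.
Under exogeneity alone the bounds on PN are max{0,(p₁−p₀)/p₁} ≤ PN ≤ min{1,(1−p₀)/p₁}.
  lower = (p₁ − p₀)/p₁ = 0.377 / 0.803 ≈ 0.4695
  upper = min{1, (1 − p₀)/p₁} = 0.574 / 0.803 ≈ 0.7148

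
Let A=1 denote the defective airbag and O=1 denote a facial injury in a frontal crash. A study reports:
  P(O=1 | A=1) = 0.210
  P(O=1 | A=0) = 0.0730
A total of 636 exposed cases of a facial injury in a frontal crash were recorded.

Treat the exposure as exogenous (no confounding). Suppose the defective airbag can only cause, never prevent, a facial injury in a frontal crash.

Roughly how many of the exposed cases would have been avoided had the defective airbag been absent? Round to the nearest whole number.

about 415 cases

Let p₁ = 0.21, p₀ = 0.073.
PN = (p₁ − p₀)/p₁ = (0.21 − 0.073) / 0.21 ≈ 0.65238.
Attributable cases ≈ PN × (exposed cases) = 0.65238 × 636 ≈ 414.91.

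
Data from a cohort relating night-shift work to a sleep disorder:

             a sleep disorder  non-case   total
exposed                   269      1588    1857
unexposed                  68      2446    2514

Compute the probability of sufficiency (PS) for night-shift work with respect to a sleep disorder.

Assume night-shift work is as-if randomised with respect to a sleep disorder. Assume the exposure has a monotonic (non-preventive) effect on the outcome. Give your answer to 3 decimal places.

p₁ = P(outcome | exposed) = 269/1857 = 0.14486
p₀ = P(outcome | unexposed) = 68/2514 = 0.027049
Under exogeneity and monotonicity, PS = (p₁ − p₀)/(1 − p₀).
PS = (0.14486 − 0.027049) / 0.97295 ≈ 0.1211

PS ≈ 0.121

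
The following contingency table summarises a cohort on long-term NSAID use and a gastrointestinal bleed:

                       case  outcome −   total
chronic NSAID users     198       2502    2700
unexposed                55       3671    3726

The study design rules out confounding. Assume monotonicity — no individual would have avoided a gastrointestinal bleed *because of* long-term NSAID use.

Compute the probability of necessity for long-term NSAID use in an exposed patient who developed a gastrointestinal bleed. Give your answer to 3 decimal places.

PN ≈ 0.799

p₁ = P(outcome | exposed) = 198/2700 = 0.073333
p₀ = P(outcome | unexposed) = 55/3726 = 0.014761
Under exogeneity and monotonicity, PN = (p₁ − p₀)/p₁.
PN = (0.073333 − 0.014761) / 0.073333 ≈ 0.7987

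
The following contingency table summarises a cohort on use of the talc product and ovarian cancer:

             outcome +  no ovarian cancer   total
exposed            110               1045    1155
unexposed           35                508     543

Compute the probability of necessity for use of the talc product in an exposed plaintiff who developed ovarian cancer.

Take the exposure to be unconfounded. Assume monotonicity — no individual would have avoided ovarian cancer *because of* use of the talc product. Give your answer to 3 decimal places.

p₁ = P(outcome | exposed) = 110/1155 = 0.095238
p₀ = P(outcome | unexposed) = 35/543 = 0.064457
Under exogeneity and monotonicity, PN = (p₁ − p₀) / p₁.
PN = (0.095238 − 0.064457) / 0.095238 = 0.030781 / 0.095238 ≈ 0.3232

PN ≈ 0.323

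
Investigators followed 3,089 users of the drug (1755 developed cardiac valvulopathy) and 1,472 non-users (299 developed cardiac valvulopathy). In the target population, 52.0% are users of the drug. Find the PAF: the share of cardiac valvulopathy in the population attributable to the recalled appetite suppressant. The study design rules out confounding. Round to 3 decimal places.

PAF ≈ 0.483

p₁ = P(outcome | exposed) = 1755/3089 = 0.56815
p₀ = P(outcome | unexposed) = 299/1472 = 0.20312
Overall risk P(Y=1) = π·p₁ + (1−π)·p₀ = 0.52×0.56815 + 0.48×0.20312 = 0.39294.
Under exogeneity, PAF = [P(Y=1) − p₀] / P(Y=1).
PAF = (0.39294 − 0.20312) / 0.39294 ≈ 0.4831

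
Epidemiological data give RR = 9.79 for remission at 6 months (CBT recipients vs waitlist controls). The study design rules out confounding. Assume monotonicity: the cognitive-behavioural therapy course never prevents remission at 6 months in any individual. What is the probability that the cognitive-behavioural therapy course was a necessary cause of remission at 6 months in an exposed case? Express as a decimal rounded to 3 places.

Under exogeneity and monotonicity, PN = (RR − 1) / RR = 1 − 1/RR.
PN = (9.79 − 1) / 9.79 = 8.79 / 9.79 ≈ 0.8979

PN ≈ 0.898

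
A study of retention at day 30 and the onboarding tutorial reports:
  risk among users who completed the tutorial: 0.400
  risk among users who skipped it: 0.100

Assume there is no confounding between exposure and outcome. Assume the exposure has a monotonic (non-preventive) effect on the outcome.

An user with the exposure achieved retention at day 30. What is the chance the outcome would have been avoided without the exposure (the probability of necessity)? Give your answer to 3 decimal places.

Let p₁ = 0.4, p₀ = 0.1.
Under exogeneity and monotonicity, PN = (p₁ − p₀) / p₁.
PN = (0.4 − 0.1) / 0.4 = 0.3 / 0.4 ≈ 0.7500

PN ≈ 0.750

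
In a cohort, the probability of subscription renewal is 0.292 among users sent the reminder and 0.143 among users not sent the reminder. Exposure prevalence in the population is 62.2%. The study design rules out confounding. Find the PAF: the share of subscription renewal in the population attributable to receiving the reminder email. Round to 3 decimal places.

PAF ≈ 0.393

Let p₁ = 0.292, p₀ = 0.143.
Overall risk P(Y=1) = π·p₁ + (1−π)·p₀ = 0.622×0.292 + 0.378×0.143 = 0.23568.
Under exogeneity, PAF = [P(Y=1) − p₀] / P(Y=1).
PAF = (0.23568 − 0.143) / 0.23568 ≈ 0.3932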